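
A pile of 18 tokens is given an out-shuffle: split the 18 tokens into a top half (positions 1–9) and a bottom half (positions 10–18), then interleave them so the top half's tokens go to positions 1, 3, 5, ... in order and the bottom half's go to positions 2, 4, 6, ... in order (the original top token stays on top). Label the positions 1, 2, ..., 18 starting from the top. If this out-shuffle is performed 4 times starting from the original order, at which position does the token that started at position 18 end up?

18

Position 18 is a fixed point of every out-shuffle, so the token never moves.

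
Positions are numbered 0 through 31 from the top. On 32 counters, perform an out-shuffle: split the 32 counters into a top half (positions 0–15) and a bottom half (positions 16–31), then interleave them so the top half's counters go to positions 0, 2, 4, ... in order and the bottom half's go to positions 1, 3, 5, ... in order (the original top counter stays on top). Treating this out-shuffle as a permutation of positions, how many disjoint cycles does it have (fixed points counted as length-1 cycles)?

Trace each unvisited position around until it returns:
(0) (1 2 4 8 16) (3 6 12 24 17) (5 10 20 9 18) (7 14 28 25 19) (11 22 13 26 21) (15 30 29 27 23) (31)
8 cycles in total.

8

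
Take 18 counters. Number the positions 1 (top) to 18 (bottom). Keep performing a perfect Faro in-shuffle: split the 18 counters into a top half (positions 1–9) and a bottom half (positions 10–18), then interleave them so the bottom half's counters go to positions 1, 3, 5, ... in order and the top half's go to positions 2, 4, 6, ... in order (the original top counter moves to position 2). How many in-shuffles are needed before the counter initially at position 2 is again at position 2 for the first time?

Follow position 2 under repeated in-shuffles:
2 → 4 → 8 → 16 → 13 → 7 → 14 → 9 → 18 → 17 → 15 → 11 → 3 → 6 → 12 → 5 → 10 → 1 → 2
It first returns after 18 in-shuffles.

18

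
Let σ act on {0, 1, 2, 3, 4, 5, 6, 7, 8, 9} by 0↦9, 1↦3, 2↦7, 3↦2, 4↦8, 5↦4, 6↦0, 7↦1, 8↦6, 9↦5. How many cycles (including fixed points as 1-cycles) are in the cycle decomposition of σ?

2

Cycle decomposition: (0 9 5 4 8 6) (1 3 2 7).
2 cycles.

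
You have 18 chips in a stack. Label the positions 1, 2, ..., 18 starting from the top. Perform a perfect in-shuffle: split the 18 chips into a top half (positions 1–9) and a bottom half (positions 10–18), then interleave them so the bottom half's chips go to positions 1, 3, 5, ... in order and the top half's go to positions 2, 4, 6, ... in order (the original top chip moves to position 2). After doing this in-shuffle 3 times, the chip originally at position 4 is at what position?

13

Track the chip's position through each in-shuffle:
4 → 8 → 16 → 13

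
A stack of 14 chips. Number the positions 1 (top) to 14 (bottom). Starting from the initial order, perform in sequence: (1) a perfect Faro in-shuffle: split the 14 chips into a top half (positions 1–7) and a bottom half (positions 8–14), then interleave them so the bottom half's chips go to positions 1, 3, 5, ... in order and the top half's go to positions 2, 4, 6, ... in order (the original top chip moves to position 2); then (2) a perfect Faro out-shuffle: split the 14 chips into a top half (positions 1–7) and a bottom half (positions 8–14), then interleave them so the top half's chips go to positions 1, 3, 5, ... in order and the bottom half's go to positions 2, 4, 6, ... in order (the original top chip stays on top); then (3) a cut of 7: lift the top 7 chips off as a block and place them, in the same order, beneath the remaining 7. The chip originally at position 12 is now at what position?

11

Track the chip from position 12 forward through each operation:
  after op 1 (in-shuffle): 12 → 9
  after op 2 (out-shuffle): 9 → 4
  after op 3 (cut 7): 4 → 11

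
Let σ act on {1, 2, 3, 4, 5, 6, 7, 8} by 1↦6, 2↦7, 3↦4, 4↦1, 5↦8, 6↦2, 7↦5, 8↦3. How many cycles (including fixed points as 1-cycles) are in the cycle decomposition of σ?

Cycle decomposition: (1 6 2 7 5 8 3 4).
1 cycle.

1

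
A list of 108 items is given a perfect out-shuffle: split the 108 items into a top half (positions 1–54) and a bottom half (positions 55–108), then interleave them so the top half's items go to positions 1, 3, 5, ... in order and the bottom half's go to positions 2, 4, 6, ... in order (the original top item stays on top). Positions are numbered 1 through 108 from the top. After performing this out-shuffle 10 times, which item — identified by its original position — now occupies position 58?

30

Work backwards from position 58, undoing one out-shuffle at a time:
58 ← 83 ← 42 ← 75 ← 38 ← 73 ← 37 ← 19 ← 10 ← 59 ← 30
So the item now at position 58 started at position 30.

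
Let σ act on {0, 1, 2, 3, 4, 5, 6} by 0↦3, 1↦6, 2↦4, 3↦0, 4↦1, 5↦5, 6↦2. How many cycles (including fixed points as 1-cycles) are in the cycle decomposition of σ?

3

Cycle decomposition: (0 3) (1 6 2 4) (5).
3 cycles.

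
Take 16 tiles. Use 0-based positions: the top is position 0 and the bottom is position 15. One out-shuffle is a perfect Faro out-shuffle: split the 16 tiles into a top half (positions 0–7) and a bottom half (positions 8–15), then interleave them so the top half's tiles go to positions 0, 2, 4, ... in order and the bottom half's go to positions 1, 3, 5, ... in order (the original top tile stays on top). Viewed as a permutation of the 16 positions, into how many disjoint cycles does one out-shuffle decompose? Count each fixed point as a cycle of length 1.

Trace each unvisited position around until it returns:
(0) (1 2 4 8) (3 6 12 9) (5 10) (7 14 13 11) (15)
6 cycles in total.

6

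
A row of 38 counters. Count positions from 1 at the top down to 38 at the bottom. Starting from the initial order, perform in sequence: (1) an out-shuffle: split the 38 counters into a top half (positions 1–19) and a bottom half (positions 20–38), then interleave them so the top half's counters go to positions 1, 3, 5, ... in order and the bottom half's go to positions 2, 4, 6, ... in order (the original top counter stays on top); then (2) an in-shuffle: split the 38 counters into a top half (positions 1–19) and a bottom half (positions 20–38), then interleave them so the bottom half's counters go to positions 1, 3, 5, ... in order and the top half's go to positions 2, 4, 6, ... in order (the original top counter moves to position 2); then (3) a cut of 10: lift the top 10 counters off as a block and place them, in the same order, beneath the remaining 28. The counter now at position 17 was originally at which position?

17

Undo the operations in reverse order, starting from position 17:
  undo op 3 (cut 10): 17 ← 27
  undo op 2 (in-shuffle, from bottom half): 27 ← 33
  undo op 1 (out-shuffle, from top half): 33 ← 17
So the counter at position 17 came from original position 17.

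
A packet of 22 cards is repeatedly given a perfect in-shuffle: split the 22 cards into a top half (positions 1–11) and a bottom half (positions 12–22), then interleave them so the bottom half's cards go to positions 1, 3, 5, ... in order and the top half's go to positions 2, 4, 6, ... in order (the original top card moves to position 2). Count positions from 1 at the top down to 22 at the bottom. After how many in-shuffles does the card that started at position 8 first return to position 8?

11

Follow position 8 under repeated in-shuffles:
8 → 16 → 9 → 18 → 13 → 3 → 6 → 12 → 1 → 2 → 4 → 8
It first returns after 11 in-shuffles.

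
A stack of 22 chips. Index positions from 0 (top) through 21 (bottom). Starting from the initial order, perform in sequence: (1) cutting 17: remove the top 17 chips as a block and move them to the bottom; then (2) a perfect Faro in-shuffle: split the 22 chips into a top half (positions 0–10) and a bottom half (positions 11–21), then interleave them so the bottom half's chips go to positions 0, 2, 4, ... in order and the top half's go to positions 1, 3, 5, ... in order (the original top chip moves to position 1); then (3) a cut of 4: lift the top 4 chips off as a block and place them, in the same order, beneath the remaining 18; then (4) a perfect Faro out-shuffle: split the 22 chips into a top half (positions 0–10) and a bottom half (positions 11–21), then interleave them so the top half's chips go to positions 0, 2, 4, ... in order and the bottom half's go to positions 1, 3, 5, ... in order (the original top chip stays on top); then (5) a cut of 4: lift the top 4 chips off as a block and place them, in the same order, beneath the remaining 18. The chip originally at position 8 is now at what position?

18

Track the chip from position 8 forward through each operation:
  after op 1 (cut 17): 8 → 13
  after op 2 (in-shuffle): 13 → 4
  after op 3 (cut 4): 4 → 0
  after op 4 (out-shuffle): 0 → 0
  after op 5 (cut 4): 0 → 18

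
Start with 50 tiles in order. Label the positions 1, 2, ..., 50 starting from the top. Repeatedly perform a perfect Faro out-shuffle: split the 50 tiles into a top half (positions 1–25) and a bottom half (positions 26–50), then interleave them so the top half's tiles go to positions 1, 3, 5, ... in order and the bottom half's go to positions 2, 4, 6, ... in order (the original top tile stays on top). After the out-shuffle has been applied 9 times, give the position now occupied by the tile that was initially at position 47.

Track the tile's position through each out-shuffle:
47 → 44 → 38 → 26 → 2 → 3 → 5 → 9 → 17 → 33

33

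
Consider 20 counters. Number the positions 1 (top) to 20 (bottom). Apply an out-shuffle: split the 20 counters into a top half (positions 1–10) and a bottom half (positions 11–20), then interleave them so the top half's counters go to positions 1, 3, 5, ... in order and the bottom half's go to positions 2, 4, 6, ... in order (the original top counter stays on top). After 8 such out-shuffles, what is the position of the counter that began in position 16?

Track the counter's position through each out-shuffle:
16 → 12 → 4 → 7 → 13 → 6 → 11 → 2 → 3

3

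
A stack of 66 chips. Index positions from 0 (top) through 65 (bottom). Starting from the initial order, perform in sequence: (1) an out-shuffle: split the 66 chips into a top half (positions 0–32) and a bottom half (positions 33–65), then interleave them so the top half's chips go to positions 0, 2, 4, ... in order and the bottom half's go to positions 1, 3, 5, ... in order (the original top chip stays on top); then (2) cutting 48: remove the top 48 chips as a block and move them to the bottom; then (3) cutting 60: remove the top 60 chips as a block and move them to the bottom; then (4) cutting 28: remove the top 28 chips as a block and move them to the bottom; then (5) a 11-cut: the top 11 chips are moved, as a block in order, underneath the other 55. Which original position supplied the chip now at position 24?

52

Undo the operations in reverse order, starting from position 24:
  undo op 5 (cut 11): 24 ← 35
  undo op 4 (cut 28): 35 ← 63
  undo op 3 (cut 60): 63 ← 57
  undo op 2 (cut 48): 57 ← 39
  undo op 1 (out-shuffle, from bottom half): 39 ← 52
So the chip at position 24 came from original position 52.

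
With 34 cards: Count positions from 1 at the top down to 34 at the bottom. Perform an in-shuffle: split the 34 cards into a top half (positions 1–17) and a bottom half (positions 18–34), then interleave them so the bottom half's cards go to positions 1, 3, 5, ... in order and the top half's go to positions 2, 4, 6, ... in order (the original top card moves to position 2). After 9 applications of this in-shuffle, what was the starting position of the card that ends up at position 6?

Work backwards from position 6, undoing one in-shuffle at a time:
6 ← 3 ← 19 ← 27 ← 31 ← 33 ← 34 ← 17 ← 26 ← 13
So the card now at position 6 started at position 13.

13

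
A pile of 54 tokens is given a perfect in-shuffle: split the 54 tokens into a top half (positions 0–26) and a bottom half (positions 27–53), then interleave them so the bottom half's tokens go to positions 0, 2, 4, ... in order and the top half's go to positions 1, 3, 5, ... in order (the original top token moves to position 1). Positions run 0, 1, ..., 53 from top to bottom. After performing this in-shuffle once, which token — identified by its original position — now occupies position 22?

Work backwards from position 22, undoing one in-shuffle at a time:
22 ← 38
So the token now at position 22 started at position 38.

38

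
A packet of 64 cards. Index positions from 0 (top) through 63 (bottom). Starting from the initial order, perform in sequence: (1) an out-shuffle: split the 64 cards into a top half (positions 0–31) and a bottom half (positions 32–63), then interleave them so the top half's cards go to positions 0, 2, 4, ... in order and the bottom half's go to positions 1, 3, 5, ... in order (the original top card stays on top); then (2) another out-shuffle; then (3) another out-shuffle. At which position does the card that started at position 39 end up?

Track the card from position 39 forward through each operation:
  after op 1 (out-shuffle): 39 → 15
  after op 2 (out-shuffle): 15 → 30
  after op 3 (out-shuffle): 30 → 60

60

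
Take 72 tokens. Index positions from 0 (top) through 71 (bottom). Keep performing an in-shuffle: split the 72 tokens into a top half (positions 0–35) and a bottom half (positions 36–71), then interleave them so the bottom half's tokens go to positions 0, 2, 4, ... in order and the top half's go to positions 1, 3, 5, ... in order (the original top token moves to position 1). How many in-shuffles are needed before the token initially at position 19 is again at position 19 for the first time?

9

Follow position 19 under repeated in-shuffles:
19 → 39 → 6 → 13 → 27 → 55 → 38 → 4 → 9 → 19
It first returns after 9 in-shuffles.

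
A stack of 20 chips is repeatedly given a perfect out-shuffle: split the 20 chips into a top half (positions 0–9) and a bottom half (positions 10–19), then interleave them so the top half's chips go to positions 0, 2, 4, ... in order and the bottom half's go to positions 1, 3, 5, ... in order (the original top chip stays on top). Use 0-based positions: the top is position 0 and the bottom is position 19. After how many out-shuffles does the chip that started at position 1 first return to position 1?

18

Follow position 1 under repeated out-shuffles:
1 → 2 → 4 → 8 → 16 → 13 → 7 → 14 → 9 → 18 → 17 → 15 → 11 → 3 → 6 → 12 → 5 → 10 → 1
It first returns after 18 out-shuffles.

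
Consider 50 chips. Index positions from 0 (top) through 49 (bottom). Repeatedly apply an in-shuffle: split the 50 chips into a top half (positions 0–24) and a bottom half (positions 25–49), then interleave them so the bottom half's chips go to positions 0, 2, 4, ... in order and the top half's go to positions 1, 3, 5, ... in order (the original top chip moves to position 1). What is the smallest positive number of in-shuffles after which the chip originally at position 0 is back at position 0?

8

Follow position 0 under repeated in-shuffles:
0 → 1 → 3 → 7 → 15 → 31 → 12 → 25 → 0
It first returns after 8 in-shuffles.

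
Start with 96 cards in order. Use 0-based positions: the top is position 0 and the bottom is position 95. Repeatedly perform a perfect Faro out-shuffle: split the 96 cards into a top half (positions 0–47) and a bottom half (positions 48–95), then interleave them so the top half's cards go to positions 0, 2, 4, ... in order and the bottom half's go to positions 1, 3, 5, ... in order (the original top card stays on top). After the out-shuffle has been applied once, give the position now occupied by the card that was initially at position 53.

Track the card's position through each out-shuffle:
53 → 11

11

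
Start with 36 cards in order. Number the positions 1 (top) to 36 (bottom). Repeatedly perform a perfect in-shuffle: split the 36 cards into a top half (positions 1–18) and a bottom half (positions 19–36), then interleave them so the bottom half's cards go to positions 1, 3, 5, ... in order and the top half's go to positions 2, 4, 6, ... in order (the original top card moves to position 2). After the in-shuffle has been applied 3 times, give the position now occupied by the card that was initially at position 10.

Track the card's position through each in-shuffle:
10 → 20 → 3 → 6

6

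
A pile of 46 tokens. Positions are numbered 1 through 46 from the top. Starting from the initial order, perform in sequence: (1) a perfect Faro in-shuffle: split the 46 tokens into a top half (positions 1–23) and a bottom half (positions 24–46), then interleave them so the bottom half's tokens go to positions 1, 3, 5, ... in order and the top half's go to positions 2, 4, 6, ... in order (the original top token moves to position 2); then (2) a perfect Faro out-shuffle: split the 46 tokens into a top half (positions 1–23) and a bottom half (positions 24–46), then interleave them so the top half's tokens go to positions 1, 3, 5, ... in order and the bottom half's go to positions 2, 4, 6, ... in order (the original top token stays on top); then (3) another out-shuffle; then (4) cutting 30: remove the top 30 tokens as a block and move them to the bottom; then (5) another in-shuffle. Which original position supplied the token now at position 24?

46

Undo the operations in reverse order, starting from position 24:
  undo op 5 (in-shuffle, from top half): 24 ← 12
  undo op 4 (cut 30): 12 ← 42
  undo op 3 (out-shuffle, from bottom half): 42 ← 44
  undo op 2 (out-shuffle, from bottom half): 44 ← 45
  undo op 1 (in-shuffle, from bottom half): 45 ← 46
So the token at position 24 came from original position 46.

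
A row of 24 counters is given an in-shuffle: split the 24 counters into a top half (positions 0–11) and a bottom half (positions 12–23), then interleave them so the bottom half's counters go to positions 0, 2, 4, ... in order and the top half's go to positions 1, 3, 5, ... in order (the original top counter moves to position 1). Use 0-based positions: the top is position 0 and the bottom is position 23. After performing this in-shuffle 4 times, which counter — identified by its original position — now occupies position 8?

23

Work backwards from position 8, undoing one in-shuffle at a time:
8 ← 16 ← 20 ← 22 ← 23
So the counter now at position 8 started at position 23.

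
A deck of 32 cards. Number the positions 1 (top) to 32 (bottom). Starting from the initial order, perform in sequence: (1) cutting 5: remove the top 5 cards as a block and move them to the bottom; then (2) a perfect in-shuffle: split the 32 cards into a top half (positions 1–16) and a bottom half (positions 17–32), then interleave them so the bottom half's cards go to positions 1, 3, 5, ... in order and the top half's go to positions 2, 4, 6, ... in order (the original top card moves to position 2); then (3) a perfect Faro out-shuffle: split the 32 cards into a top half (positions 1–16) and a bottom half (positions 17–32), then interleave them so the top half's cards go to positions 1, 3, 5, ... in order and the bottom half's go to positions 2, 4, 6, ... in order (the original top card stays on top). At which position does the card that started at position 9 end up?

Track the card from position 9 forward through each operation:
  after op 1 (cut 5): 9 → 4
  after op 2 (in-shuffle): 4 → 8
  after op 3 (out-shuffle): 8 → 15

15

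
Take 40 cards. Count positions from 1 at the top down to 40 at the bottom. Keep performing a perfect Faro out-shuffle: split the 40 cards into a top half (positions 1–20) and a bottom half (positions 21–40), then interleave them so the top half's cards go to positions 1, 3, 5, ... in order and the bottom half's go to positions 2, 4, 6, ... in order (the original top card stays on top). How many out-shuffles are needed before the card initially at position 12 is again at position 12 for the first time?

12

Follow position 12 under repeated out-shuffles:
12 → 23 → 6 → 11 → 21 → 2 → 3 → 5 → 9 → 17 → 33 → 26 → 12
It first returns after 12 out-shuffles.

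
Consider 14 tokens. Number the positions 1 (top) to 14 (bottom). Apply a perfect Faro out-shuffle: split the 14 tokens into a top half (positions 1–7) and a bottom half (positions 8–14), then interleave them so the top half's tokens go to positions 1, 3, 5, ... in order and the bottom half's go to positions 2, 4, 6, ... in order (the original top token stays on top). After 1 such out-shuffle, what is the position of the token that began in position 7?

Track the token's position through each out-shuffle:
7 → 13

13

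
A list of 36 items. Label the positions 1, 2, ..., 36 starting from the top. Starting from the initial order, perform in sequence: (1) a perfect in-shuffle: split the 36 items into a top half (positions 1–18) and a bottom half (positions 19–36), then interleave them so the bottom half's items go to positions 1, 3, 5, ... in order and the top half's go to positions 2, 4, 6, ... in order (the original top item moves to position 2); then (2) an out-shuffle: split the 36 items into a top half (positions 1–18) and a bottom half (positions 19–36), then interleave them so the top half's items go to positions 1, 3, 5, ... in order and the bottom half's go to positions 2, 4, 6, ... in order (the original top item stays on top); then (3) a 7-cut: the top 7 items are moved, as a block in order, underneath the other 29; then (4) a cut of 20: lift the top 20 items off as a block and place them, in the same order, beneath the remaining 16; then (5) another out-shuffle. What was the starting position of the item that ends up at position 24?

24

Undo the operations in reverse order, starting from position 24:
  undo op 5 (out-shuffle, from bottom half): 24 ← 30
  undo op 4 (cut 20): 30 ← 14
  undo op 3 (cut 7): 14 ← 21
  undo op 2 (out-shuffle, from top half): 21 ← 11
  undo op 1 (in-shuffle, from bottom half): 11 ← 24
So the item at position 24 came from original position 24.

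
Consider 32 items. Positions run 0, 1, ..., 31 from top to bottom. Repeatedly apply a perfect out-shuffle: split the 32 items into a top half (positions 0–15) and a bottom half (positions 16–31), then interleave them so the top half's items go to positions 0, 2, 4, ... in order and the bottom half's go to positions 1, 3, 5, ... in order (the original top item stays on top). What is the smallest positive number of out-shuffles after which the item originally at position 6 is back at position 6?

5

Follow position 6 under repeated out-shuffles:
6 → 12 → 24 → 17 → 3 → 6
It first returns after 5 out-shuffles.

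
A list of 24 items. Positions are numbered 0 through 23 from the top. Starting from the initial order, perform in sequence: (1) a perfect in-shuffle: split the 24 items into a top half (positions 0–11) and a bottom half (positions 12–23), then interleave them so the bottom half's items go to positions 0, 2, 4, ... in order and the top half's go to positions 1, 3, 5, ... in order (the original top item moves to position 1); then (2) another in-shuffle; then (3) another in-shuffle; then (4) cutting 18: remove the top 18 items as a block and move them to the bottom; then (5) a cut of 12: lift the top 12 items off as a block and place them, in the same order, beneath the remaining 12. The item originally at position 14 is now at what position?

13

Track the item from position 14 forward through each operation:
  after op 1 (in-shuffle): 14 → 4
  after op 2 (in-shuffle): 4 → 9
  after op 3 (in-shuffle): 9 → 19
  after op 4 (cut 18): 19 → 1
  after op 5 (cut 12): 1 → 13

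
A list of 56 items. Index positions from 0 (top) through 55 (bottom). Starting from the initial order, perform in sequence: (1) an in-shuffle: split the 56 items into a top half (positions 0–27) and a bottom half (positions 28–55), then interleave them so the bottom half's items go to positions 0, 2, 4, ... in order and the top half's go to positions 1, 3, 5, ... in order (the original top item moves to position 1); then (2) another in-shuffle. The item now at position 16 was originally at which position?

Undo the operations in reverse order, starting from position 16:
  undo op 2 (in-shuffle, from bottom half): 16 ← 36
  undo op 1 (in-shuffle, from bottom half): 36 ← 46
So the item at position 16 came from original position 46.

46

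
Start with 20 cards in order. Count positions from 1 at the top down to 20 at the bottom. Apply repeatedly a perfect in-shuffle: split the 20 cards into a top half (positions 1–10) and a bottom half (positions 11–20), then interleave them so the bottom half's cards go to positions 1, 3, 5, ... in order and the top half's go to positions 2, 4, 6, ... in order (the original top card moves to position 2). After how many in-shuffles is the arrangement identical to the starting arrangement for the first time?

6

The in-shuffle permutes the 20 positions with cycle lengths [2, 3, 3, 6, 6].
Every card is home exactly when every cycle has completed a whole number of laps, i.e. after lcm(2, 3, 6) = 6 in-shuffles.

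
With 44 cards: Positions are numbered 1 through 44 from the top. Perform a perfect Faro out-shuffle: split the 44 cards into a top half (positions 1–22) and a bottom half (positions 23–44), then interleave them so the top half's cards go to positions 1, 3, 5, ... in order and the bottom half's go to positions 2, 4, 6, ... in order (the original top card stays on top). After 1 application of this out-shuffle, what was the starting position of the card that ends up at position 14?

Work backwards from position 14, undoing one out-shuffle at a time:
14 ← 29
So the card now at position 14 started at position 29.

29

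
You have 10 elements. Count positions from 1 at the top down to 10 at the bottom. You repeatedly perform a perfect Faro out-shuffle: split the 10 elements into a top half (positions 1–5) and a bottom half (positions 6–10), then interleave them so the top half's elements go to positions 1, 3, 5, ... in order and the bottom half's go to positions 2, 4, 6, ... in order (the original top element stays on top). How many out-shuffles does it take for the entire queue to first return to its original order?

The out-shuffle permutes the 10 positions with cycle lengths [1, 1, 2, 6].
Every element is home exactly when every cycle has completed a whole number of laps, i.e. after lcm(1, 2, 6) = 6 out-shuffles.

6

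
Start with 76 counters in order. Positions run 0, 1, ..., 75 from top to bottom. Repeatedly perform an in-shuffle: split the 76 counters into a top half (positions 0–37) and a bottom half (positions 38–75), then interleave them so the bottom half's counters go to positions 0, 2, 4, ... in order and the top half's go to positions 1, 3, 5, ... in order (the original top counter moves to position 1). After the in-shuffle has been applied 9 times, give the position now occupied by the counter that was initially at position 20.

Track the counter's position through each in-shuffle:
20 → 41 → 6 → 13 → 27 → 55 → 34 → 69 → 62 → 48

48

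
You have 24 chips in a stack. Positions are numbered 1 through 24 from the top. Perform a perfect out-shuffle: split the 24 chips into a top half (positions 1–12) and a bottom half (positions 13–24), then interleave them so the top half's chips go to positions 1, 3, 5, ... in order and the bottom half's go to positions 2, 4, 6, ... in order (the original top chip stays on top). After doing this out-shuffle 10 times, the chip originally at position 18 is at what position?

21

Track the chip's position through each out-shuffle:
18 → 12 → 23 → 22 → 20 → 16 → 8 → 15 → 6 → 11 → 21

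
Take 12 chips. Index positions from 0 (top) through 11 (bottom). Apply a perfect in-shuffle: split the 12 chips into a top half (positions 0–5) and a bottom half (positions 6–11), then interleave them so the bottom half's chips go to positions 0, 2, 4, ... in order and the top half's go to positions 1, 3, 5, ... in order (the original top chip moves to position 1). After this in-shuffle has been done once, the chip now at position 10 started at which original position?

11

Work backwards from position 10, undoing one in-shuffle at a time:
10 ← 11
So the chip now at position 10 started at position 11.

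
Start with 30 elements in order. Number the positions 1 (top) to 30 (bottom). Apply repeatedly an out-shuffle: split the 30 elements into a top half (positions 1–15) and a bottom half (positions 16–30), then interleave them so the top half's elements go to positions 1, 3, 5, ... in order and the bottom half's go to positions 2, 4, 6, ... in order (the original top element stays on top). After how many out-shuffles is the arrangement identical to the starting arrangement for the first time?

The out-shuffle permutes the 30 positions with cycle lengths [1, 1, 28].
Every element is home exactly when every cycle has completed a whole number of laps, i.e. after lcm(1, 28) = 28 out-shuffles.

28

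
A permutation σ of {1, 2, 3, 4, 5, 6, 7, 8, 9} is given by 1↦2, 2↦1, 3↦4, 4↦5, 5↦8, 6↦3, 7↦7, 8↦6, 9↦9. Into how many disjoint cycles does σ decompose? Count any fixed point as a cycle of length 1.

Cycle decomposition: (1 2) (3 4 5 8 6) (7) (9).
4 cycles.

4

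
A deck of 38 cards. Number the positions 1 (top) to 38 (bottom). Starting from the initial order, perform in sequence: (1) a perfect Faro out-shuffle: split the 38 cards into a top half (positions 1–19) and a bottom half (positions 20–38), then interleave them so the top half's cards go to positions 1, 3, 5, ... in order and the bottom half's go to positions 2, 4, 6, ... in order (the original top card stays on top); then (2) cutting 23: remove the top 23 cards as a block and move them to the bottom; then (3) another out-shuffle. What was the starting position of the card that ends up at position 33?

Undo the operations in reverse order, starting from position 33:
  undo op 3 (out-shuffle, from top half): 33 ← 17
  undo op 2 (cut 23): 17 ← 2
  undo op 1 (out-shuffle, from bottom half): 2 ← 20
So the card at position 33 came from original position 20.

20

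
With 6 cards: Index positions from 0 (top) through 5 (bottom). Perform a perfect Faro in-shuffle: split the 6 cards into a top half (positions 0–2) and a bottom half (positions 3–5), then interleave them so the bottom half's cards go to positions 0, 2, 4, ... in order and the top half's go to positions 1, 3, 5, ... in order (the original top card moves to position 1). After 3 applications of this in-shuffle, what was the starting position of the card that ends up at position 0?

0

Work backwards from position 0, undoing one in-shuffle at a time:
0 ← 3 ← 1 ← 0
So the card now at position 0 started at position 0.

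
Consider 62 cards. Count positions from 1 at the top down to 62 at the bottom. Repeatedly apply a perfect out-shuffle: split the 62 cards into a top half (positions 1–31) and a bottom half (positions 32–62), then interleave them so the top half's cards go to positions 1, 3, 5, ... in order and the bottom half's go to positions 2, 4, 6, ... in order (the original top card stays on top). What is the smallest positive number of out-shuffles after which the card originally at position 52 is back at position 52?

Follow position 52 under repeated out-shuffles:
52 → 42 → 22 → 43 → 24 → 47 → 32 → 2 → ... → 52 (length 60)
It first returns after 60 out-shuffles.

60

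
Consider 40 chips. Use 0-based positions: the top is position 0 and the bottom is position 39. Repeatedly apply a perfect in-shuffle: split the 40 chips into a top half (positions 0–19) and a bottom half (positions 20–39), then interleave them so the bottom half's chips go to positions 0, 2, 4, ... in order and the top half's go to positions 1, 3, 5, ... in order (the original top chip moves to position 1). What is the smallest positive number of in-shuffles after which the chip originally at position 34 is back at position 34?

20

Follow position 34 under repeated in-shuffles:
34 → 28 → 16 → 33 → 26 → 12 → 25 → 10 → 21 → 2 → 5 → 11 → 23 → 6 → 13 → 27 → 14 → 29 → 18 → 37 → 34
It first returns after 20 in-shuffles.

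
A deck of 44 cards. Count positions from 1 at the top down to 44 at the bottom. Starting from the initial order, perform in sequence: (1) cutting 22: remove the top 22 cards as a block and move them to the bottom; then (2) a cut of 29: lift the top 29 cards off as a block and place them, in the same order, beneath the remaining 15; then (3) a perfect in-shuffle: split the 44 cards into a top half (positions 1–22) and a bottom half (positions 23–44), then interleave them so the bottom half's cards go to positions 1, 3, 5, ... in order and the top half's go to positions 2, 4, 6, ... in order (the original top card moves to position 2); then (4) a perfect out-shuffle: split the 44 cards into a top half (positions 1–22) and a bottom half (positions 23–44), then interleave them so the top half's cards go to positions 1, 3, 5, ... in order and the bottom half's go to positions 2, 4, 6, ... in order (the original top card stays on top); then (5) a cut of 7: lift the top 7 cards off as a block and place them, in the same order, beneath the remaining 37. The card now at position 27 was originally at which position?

Undo the operations in reverse order, starting from position 27:
  undo op 5 (cut 7): 27 ← 34
  undo op 4 (out-shuffle, from bottom half): 34 ← 39
  undo op 3 (in-shuffle, from bottom half): 39 ← 42
  undo op 2 (cut 29): 42 ← 27
  undo op 1 (cut 22): 27 ← 5
So the card at position 27 came from original position 5.

5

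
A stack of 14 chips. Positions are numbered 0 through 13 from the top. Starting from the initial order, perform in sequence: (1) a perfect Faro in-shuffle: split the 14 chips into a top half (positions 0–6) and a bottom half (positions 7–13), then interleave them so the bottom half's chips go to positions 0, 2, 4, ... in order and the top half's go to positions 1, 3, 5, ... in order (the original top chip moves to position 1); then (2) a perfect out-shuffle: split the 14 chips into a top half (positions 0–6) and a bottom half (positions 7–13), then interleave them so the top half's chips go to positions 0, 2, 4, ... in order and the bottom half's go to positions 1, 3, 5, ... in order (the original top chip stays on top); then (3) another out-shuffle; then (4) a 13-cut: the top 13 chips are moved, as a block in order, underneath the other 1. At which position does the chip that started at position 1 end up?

13

Track the chip from position 1 forward through each operation:
  after op 1 (in-shuffle): 1 → 3
  after op 2 (out-shuffle): 3 → 6
  after op 3 (out-shuffle): 6 → 12
  after op 4 (cut 13): 12 → 13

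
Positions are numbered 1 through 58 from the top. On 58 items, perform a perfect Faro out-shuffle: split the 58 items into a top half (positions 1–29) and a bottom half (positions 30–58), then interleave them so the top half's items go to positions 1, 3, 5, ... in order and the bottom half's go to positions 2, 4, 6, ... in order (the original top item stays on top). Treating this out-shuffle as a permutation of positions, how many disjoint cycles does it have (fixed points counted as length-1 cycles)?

Trace each unvisited position around until it returns:
(1) (2 3 5 9 17 33 ... len 18) (4 7 13 25 49 40 ... len 18) (6 11 21 41 24 47 ... len 18) (20 39) (58)
6 cycles in total.

6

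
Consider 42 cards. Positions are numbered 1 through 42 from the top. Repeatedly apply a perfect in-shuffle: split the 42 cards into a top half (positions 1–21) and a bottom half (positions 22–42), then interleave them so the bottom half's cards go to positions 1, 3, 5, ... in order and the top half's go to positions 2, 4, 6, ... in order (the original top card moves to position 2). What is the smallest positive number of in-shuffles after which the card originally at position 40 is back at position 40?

14

Follow position 40 under repeated in-shuffles:
40 → 37 → 31 → 19 → 38 → 33 → 23 → 3 → 6 → 12 → 24 → 5 → 10 → 20 → 40
It first returns after 14 in-shuffles.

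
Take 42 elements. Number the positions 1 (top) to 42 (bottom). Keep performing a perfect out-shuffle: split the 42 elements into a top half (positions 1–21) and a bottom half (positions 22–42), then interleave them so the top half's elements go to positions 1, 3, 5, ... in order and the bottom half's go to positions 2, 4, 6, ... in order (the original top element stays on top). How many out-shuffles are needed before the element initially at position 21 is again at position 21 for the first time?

20

Follow position 21 under repeated out-shuffles:
21 → 41 → 40 → 38 → 34 → 26 → 10 → 19 → 37 → 32 → 22 → 2 → 3 → 5 → 9 → 17 → 33 → 24 → 6 → 11 → 21
It first returns after 20 out-shuffles.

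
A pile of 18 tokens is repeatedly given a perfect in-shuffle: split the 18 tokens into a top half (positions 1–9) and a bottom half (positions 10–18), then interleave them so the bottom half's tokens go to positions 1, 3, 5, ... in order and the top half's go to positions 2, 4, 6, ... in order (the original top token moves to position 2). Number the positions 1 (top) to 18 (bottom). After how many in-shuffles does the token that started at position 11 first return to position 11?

18

Follow position 11 under repeated in-shuffles:
11 → 3 → 6 → 12 → 5 → 10 → 1 → 2 → 4 → 8 → 16 → 13 → 7 → 14 → 9 → 18 → 17 → 15 → 11
It first returns after 18 in-shuffles.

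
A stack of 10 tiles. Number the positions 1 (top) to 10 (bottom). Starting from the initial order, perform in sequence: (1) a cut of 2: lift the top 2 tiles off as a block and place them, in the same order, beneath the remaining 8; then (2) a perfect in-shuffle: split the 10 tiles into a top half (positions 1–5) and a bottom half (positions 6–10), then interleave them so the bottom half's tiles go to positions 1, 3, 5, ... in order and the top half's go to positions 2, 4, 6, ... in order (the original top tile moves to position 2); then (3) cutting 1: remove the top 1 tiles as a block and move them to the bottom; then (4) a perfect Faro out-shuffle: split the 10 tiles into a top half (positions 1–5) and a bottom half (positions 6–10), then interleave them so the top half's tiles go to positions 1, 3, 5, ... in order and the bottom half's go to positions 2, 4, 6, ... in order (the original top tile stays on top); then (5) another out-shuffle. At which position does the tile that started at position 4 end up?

Track the tile from position 4 forward through each operation:
  after op 1 (cut 2): 4 → 2
  after op 2 (in-shuffle): 2 → 4
  after op 3 (cut 1): 4 → 3
  after op 4 (out-shuffle): 3 → 5
  after op 5 (out-shuffle): 5 → 9

9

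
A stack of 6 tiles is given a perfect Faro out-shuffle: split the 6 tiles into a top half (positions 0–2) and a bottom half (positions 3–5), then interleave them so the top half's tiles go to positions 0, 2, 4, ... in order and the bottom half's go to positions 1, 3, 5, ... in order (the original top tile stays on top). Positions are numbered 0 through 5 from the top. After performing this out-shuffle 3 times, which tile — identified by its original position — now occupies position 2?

Work backwards from position 2, undoing one out-shuffle at a time:
2 ← 1 ← 3 ← 4
So the tile now at position 2 started at position 4.

4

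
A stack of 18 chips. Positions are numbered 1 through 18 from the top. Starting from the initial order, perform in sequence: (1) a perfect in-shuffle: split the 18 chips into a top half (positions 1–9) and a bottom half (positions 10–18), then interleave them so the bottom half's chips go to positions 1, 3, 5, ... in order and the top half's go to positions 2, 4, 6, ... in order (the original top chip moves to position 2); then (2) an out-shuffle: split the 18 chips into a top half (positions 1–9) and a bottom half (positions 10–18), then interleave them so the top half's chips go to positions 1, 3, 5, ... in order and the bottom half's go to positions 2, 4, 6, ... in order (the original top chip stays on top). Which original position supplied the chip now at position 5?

Undo the operations in reverse order, starting from position 5:
  undo op 2 (out-shuffle, from top half): 5 ← 3
  undo op 1 (in-shuffle, from bottom half): 3 ← 11
So the chip at position 5 came from original position 11.

11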